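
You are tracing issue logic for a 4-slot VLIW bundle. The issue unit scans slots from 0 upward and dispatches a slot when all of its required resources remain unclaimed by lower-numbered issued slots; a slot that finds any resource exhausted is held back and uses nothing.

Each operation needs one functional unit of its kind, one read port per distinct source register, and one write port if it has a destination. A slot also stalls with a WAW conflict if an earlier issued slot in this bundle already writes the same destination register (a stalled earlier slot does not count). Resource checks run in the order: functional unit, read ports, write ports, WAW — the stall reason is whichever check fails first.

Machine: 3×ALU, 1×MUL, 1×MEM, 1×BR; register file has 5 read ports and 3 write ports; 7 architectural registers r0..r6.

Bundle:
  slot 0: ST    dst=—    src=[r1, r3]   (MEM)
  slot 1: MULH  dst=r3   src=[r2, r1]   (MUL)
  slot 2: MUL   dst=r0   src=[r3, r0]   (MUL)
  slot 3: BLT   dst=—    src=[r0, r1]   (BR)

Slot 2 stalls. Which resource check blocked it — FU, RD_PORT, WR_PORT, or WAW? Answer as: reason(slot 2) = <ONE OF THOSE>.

reason(slot 2) = FU

[0] MEM needs rd=2 wr=0: ok; after: ALU=3 MUL=1 MEM=0 BR=1, R=3, W=3
[1] MUL needs rd=2 wr=1: ok; after: ALU=3 MUL=0 MEM=0 BR=1, R=1, W=2
[2] MUL needs rd=2 wr=1: FU; after: ALU=3 MUL=0 MEM=0 BR=1, R=1, W=2
[3] BR needs rd=2 wr=0: RD_PORT; after: ALU=3 MUL=0 MEM=0 BR=1, R=1, W=2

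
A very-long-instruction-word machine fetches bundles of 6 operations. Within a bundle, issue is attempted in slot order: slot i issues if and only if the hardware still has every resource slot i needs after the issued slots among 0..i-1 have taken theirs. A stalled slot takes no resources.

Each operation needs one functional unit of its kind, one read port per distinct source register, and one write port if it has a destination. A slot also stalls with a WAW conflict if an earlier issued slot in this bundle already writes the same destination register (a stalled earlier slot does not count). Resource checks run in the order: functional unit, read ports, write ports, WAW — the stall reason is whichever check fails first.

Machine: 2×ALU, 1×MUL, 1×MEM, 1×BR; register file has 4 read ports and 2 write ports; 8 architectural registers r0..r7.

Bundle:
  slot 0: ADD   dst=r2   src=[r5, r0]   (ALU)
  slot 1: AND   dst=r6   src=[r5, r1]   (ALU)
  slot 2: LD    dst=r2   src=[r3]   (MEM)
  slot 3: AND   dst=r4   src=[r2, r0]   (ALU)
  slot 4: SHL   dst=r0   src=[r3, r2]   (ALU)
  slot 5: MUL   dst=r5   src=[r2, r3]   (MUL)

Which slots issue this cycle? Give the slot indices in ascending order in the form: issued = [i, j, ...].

#0 ALU src=r5,r0 dispatched  <A:1 Mu:1 Ld:1 B:1 rd:2 wr:1>
#1 ALU src=r5,r1 dispatched  <A:0 Mu:1 Ld:1 B:1 rd:0 wr:0>
#2 MEM src=r3 held:RD_PORT  <A:0 Mu:1 Ld:1 B:1 rd:0 wr:0>
#3 ALU src=r2,r0 held:FU  <A:0 Mu:1 Ld:1 B:1 rd:0 wr:0>
#4 ALU src=r3,r2 held:FU  <A:0 Mu:1 Ld:1 B:1 rd:0 wr:0>
#5 MUL src=r2,r3 held:RD_PORT  <A:0 Mu:1 Ld:1 B:1 rd:0 wr:0>

issued = [0, 1]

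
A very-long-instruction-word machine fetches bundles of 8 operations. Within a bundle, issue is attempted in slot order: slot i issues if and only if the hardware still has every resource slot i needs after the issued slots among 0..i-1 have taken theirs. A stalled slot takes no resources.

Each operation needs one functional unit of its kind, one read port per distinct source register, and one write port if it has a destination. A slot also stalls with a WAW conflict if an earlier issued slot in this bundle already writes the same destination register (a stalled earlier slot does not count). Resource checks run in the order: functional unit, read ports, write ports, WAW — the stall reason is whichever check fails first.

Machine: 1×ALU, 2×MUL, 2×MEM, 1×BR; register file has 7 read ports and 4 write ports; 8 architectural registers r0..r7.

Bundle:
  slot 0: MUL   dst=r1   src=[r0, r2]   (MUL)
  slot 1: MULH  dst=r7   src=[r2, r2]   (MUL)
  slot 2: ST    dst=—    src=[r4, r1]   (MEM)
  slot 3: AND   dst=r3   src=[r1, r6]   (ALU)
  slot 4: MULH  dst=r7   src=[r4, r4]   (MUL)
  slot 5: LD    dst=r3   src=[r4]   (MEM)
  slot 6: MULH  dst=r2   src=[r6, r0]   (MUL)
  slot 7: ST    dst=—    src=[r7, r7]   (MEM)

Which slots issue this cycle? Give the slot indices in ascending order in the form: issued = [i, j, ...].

(0) want 1×MUL +2rd +1wr — yes → AL1|MU1|ME2|BR1|rd5|wr3
(1) want 1×MUL +1rd +1wr — yes → AL1|MU0|ME2|BR1|rd4|wr2
(2) want 1×MEM +2rd +0wr — yes → AL1|MU0|ME1|BR1|rd2|wr2
(3) want 1×ALU +2rd +1wr — yes → AL0|MU0|ME1|BR1|rd0|wr1
(4) want 1×MUL +1rd +1wr — FU → AL0|MU0|ME1|BR1|rd0|wr1
(5) want 1×MEM +1rd +1wr — RD_PORT → AL0|MU0|ME1|BR1|rd0|wr1
(6) want 1×MUL +2rd +1wr — FU → AL0|MU0|ME1|BR1|rd0|wr1
(7) want 1×MEM +1rd +0wr — RD_PORT → AL0|MU0|ME1|BR1|rd0|wr1

issued = [0, 1, 2, 3]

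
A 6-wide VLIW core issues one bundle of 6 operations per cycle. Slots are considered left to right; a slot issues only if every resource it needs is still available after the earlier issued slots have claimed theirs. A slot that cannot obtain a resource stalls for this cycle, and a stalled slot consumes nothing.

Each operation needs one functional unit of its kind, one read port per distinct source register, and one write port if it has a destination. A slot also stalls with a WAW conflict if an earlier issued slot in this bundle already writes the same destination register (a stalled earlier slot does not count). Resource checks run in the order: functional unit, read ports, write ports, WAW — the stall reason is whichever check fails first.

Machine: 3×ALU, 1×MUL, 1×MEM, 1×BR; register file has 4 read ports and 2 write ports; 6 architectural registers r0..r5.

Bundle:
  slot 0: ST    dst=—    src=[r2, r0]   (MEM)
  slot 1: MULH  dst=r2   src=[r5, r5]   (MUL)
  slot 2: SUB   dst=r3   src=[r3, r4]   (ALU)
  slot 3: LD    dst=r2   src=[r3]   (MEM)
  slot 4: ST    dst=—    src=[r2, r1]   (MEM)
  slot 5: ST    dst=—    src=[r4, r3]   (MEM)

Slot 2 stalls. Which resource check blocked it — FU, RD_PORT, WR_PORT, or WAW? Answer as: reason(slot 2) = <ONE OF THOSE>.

(0) want 1×MEM +2rd +0wr — yes → AL3|MU1|ME0|BR1|rd2|wr2
(1) want 1×MUL +1rd +1wr — yes → AL3|MU0|ME0|BR1|rd1|wr1
(2) want 1×ALU +2rd +1wr — RD_PORT → AL3|MU0|ME0|BR1|rd1|wr1
(3) want 1×MEM +1rd +1wr — FU → AL3|MU0|ME0|BR1|rd1|wr1
(4) want 1×MEM +2rd +0wr — FU → AL3|MU0|ME0|BR1|rd1|wr1
(5) want 1×MEM +2rd +0wr — FU → AL3|MU0|ME0|BR1|rd1|wr1

reason(slot 2) = RD_PORT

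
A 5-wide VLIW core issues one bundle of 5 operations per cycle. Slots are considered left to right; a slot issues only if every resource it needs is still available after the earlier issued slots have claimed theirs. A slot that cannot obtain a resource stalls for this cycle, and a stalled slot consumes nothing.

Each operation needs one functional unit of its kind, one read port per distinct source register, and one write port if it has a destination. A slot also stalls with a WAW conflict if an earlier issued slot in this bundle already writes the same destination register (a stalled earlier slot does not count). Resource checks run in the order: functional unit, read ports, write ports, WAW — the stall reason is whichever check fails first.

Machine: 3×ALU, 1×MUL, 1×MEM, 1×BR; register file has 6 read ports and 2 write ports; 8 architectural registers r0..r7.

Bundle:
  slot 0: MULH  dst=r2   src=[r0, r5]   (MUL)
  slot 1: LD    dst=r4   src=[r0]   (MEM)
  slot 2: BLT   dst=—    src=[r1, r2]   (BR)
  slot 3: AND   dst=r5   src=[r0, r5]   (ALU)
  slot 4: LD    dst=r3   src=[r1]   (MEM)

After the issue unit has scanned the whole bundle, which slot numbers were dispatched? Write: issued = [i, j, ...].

issued = [0, 1, 2]

(0) want 1×MUL +2rd +1wr — yes → AL3|MU0|ME1|BR1|rd4|wr1
(1) want 1×MEM +1rd +1wr — yes → AL3|MU0|ME0|BR1|rd3|wr0
(2) want 1×BR +2rd +0wr — yes → AL3|MU0|ME0|BR0|rd1|wr0
(3) want 1×ALU +2rd +1wr — RD_PORT → AL3|MU0|ME0|BR0|rd1|wr0
(4) want 1×MEM +1rd +1wr — FU → AL3|MU0|ME0|BR0|rd1|wr0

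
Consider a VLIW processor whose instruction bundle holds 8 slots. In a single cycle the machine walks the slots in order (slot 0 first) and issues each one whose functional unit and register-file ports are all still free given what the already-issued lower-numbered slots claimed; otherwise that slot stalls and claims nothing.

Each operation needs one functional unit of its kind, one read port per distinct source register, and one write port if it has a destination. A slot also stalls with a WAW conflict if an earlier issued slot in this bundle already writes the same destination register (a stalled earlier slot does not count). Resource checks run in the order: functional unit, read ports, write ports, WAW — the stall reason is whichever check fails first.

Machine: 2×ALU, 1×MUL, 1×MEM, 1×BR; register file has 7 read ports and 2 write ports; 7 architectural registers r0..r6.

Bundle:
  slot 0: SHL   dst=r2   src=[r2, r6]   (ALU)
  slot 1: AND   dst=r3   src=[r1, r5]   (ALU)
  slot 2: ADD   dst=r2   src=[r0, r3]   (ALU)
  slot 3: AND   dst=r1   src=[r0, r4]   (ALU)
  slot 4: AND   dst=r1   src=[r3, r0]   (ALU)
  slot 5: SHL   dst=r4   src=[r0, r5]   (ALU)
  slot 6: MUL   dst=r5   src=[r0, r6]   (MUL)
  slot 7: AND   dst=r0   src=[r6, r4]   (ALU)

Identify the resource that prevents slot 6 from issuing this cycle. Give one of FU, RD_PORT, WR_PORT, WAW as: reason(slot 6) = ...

#0 ALU src=r2,r6 dispatched  <A:1 Mu:1 Ld:1 B:1 rd:5 wr:1>
#1 ALU src=r1,r5 dispatched  <A:0 Mu:1 Ld:1 B:1 rd:3 wr:0>
#2 ALU src=r0,r3 held:FU  <A:0 Mu:1 Ld:1 B:1 rd:3 wr:0>
#3 ALU src=r0,r4 held:FU  <A:0 Mu:1 Ld:1 B:1 rd:3 wr:0>
#4 ALU src=r3,r0 held:FU  <A:0 Mu:1 Ld:1 B:1 rd:3 wr:0>
#5 ALU src=r0,r5 held:FU  <A:0 Mu:1 Ld:1 B:1 rd:3 wr:0>
#6 MUL src=r0,r6 held:WR_PORT  <A:0 Mu:1 Ld:1 B:1 rd:3 wr:0>
#7 ALU src=r6,r4 held:FU  <A:0 Mu:1 Ld:1 B:1 rd:3 wr:0>

reason(slot 6) = WR_PORT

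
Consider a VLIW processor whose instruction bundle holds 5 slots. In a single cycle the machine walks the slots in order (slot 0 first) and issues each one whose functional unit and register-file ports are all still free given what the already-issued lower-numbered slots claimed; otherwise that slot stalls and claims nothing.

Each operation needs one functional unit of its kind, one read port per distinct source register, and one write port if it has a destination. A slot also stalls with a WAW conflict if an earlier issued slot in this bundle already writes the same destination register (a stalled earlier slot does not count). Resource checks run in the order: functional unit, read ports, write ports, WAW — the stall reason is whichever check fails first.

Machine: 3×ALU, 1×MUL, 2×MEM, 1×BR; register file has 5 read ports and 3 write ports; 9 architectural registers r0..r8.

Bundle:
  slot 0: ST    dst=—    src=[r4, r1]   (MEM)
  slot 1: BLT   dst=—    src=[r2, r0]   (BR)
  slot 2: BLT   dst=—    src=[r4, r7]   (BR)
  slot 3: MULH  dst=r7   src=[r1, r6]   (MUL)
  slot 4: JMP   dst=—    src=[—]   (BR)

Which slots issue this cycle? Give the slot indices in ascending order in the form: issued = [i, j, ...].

issued = [0, 1]

(0) want 1×MEM +2rd +0wr — yes → AL3|MU1|ME1|BR1|rd3|wr3
(1) want 1×BR +2rd +0wr — yes → AL3|MU1|ME1|BR0|rd1|wr3
(2) want 1×BR +2rd +0wr — FU → AL3|MU1|ME1|BR0|rd1|wr3
(3) want 1×MUL +2rd +1wr — RD_PORT → AL3|MU1|ME1|BR0|rd1|wr3
(4) want 1×BR +0rd +0wr — FU → AL3|MU1|ME1|BR0|rd1|wr3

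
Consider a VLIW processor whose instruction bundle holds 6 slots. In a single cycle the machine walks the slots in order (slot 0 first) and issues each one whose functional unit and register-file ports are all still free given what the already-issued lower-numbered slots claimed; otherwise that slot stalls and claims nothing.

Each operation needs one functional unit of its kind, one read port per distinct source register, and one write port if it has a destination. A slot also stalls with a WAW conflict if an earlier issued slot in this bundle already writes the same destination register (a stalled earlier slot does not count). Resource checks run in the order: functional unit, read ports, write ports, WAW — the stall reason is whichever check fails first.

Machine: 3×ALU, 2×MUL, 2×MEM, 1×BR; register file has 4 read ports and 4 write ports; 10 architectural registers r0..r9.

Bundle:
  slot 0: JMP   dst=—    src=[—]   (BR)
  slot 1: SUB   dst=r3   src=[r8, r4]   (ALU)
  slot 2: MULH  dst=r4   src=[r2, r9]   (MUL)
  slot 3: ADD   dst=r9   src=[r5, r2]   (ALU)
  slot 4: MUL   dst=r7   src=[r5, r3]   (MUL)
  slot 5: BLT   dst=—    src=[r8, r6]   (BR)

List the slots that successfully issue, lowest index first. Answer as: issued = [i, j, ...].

issued = [0, 1, 2]

[0] BR needs rd=0 wr=0: ok; after: ALU=3 MUL=2 MEM=2 BR=0, R=4, W=4
[1] ALU needs rd=2 wr=1: ok; after: ALU=2 MUL=2 MEM=2 BR=0, R=2, W=3
[2] MUL needs rd=2 wr=1: ok; after: ALU=2 MUL=1 MEM=2 BR=0, R=0, W=2
[3] ALU needs rd=2 wr=1: RD_PORT; after: ALU=2 MUL=1 MEM=2 BR=0, R=0, W=2
[4] MUL needs rd=2 wr=1: RD_PORT; after: ALU=2 MUL=1 MEM=2 BR=0, R=0, W=2
[5] BR needs rd=2 wr=0: FU; after: ALU=2 MUL=1 MEM=2 BR=0, R=0, W=2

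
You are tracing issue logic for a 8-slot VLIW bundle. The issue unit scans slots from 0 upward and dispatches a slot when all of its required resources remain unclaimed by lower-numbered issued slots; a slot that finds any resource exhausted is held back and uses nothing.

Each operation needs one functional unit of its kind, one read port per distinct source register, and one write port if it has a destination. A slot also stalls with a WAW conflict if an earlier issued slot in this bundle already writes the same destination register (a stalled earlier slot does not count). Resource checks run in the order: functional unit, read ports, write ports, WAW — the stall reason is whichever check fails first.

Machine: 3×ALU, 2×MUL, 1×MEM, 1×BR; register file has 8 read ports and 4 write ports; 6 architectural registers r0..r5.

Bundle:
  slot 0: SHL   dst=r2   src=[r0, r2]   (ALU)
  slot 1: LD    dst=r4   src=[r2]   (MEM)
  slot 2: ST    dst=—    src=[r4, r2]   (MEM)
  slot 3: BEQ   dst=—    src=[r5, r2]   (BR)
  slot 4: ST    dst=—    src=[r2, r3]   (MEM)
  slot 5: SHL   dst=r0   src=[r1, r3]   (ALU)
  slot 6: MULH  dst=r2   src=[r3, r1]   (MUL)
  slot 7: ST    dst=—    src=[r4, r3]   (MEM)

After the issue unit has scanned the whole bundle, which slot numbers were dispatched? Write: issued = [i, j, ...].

issued = [0, 1, 3, 5]

  0. ALU→r2 ⇒ go  {2A/2Mu/1Ld/1B | 6r 3w}
  1. MEM→r4 ⇒ go  {2A/2Mu/0Ld/1B | 5r 2w}
  2. MEM ⇒ no(FU)  {2A/2Mu/0Ld/1B | 5r 2w}
  3. BR ⇒ go  {2A/2Mu/0Ld/0B | 3r 2w}
  4. MEM ⇒ no(FU)  {2A/2Mu/0Ld/0B | 3r 2w}
  5. ALU→r0 ⇒ go  {1A/2Mu/0Ld/0B | 1r 1w}
  6. MUL→r2 ⇒ no(RD_PORT)  {1A/2Mu/0Ld/0B | 1r 1w}
  7. MEM ⇒ no(FU)  {1A/2Mu/0Ld/0B | 1r 1w}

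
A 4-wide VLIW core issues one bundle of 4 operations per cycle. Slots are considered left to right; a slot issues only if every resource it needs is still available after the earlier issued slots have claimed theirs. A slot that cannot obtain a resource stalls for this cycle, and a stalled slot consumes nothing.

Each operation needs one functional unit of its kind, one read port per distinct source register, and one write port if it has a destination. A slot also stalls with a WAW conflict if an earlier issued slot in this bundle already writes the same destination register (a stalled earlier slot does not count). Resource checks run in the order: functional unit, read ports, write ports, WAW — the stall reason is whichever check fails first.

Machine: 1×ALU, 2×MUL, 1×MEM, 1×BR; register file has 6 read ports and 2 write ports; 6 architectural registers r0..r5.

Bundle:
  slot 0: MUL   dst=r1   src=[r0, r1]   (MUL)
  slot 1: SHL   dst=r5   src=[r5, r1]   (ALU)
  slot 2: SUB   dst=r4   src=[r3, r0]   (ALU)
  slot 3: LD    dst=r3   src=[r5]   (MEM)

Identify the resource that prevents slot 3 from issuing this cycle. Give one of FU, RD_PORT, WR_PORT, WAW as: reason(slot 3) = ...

reason(slot 3) = WR_PORT

slot 0 (MUL): ISSUE — free A1,Mu1,Ld1,B1 rp4 wp1
slot 1 (ALU): ISSUE — free A0,Mu1,Ld1,B1 rp2 wp0
slot 2 (ALU): stall FU — free A0,Mu1,Ld1,B1 rp2 wp0
slot 3 (MEM): stall WR_PORT — free A0,Mu1,Ld1,B1 rp2 wp0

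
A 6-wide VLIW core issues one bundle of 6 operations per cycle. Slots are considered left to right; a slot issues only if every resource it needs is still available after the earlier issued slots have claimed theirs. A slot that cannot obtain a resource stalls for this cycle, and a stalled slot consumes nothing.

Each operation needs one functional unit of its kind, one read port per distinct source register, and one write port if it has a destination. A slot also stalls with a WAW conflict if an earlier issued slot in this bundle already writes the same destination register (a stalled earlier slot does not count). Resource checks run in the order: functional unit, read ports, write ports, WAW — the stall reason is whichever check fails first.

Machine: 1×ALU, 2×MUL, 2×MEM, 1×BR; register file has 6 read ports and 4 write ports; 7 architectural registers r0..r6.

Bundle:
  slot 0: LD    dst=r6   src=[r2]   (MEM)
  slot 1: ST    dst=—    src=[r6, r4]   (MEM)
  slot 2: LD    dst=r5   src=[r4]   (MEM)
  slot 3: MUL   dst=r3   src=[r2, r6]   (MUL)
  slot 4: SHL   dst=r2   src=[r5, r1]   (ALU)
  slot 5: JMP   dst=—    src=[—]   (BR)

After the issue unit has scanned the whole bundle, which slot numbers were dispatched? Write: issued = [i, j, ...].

#0 MEM src=r2 dispatched  <A:1 Mu:2 Ld:1 B:1 rd:5 wr:3>
#1 MEM src=r6,r4 dispatched  <A:1 Mu:2 Ld:0 B:1 rd:3 wr:3>
#2 MEM src=r4 held:FU  <A:1 Mu:2 Ld:0 B:1 rd:3 wr:3>
#3 MUL src=r2,r6 dispatched  <A:1 Mu:1 Ld:0 B:1 rd:1 wr:2>
#4 ALU src=r5,r1 held:RD_PORT  <A:1 Mu:1 Ld:0 B:1 rd:1 wr:2>
#5 BR src=- dispatched  <A:1 Mu:1 Ld:0 B:0 rd:1 wr:2>

issued = [0, 1, 3, 5]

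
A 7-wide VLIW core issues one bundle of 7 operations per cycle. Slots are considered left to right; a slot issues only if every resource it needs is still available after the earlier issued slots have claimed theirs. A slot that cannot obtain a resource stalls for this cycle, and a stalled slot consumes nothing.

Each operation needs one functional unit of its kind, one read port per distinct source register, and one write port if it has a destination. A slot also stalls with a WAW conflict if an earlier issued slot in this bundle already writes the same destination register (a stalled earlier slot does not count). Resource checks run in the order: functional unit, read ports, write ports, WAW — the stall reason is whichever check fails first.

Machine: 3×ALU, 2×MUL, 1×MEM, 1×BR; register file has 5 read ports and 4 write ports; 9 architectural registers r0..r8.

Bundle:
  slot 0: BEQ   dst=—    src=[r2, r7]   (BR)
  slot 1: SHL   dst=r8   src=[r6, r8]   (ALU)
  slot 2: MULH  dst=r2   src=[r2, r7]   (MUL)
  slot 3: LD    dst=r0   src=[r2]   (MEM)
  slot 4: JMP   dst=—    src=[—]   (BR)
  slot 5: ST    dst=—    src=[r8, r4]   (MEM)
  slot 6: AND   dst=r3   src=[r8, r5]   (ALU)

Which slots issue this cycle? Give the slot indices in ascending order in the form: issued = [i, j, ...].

slot 0 (BR): ISSUE — free A3,Mu2,Ld1,B0 rp3 wp4
slot 1 (ALU): ISSUE — free A2,Mu2,Ld1,B0 rp1 wp3
slot 2 (MUL): stall RD_PORT — free A2,Mu2,Ld1,B0 rp1 wp3
slot 3 (MEM): ISSUE — free A2,Mu2,Ld0,B0 rp0 wp2
slot 4 (BR): stall FU — free A2,Mu2,Ld0,B0 rp0 wp2
slot 5 (MEM): stall FU — free A2,Mu2,Ld0,B0 rp0 wp2
slot 6 (ALU): stall RD_PORT — free A2,Mu2,Ld0,B0 rp0 wp2

issued = [0, 1, 3]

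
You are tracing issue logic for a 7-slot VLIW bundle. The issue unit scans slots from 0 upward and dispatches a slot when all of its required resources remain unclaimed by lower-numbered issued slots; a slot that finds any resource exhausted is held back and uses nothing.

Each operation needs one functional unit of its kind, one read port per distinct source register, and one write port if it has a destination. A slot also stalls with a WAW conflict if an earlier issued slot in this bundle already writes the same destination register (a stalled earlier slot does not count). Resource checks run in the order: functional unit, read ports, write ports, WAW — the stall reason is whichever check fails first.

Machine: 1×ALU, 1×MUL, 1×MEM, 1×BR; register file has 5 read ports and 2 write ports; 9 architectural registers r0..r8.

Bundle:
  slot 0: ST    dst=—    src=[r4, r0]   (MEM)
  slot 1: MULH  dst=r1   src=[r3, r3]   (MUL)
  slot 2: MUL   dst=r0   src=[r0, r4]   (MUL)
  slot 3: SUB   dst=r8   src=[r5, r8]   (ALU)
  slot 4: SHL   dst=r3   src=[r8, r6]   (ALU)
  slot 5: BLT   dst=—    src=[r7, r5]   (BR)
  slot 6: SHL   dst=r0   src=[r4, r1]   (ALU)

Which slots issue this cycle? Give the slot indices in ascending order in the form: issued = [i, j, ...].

issued = [0, 1, 3]

#0 MEM src=r4,r0 dispatched  <A:1 Mu:1 Ld:0 B:1 rd:3 wr:2>
#1 MUL src=r3,r3 dispatched  <A:1 Mu:0 Ld:0 B:1 rd:2 wr:1>
#2 MUL src=r0,r4 held:FU  <A:1 Mu:0 Ld:0 B:1 rd:2 wr:1>
#3 ALU src=r5,r8 dispatched  <A:0 Mu:0 Ld:0 B:1 rd:0 wr:0>
#4 ALU src=r8,r6 held:FU  <A:0 Mu:0 Ld:0 B:1 rd:0 wr:0>
#5 BR src=r7,r5 held:RD_PORT  <A:0 Mu:0 Ld:0 B:1 rd:0 wr:0>
#6 ALU src=r4,r1 held:FU  <A:0 Mu:0 Ld:0 B:1 rd:0 wr:0>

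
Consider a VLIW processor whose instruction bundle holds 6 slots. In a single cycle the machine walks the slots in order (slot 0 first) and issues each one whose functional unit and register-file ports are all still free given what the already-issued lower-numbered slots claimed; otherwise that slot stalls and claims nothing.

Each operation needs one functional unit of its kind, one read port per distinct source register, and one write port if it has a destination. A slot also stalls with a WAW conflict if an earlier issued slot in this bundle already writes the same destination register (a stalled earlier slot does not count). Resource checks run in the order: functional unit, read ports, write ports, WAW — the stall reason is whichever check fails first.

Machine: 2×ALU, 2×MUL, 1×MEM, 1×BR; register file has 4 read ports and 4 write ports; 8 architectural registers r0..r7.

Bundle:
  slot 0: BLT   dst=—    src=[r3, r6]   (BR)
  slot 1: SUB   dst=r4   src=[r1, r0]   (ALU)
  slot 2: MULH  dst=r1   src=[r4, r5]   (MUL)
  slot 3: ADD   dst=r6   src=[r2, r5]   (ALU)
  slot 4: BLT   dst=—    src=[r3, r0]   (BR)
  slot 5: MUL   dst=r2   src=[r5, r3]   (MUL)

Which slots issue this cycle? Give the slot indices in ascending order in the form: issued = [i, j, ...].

issued = [0, 1]

(0) want 1×BR +2rd +0wr — yes → AL2|MU2|ME1|BR0|rd2|wr4
(1) want 1×ALU +2rd +1wr — yes → AL1|MU2|ME1|BR0|rd0|wr3
(2) want 1×MUL +2rd +1wr — RD_PORT → AL1|MU2|ME1|BR0|rd0|wr3
(3) want 1×ALU +2rd +1wr — RD_PORT → AL1|MU2|ME1|BR0|rd0|wr3
(4) want 1×BR +2rd +0wr — FU → AL1|MU2|ME1|BR0|rd0|wr3
(5) want 1×MUL +2rd +1wr — RD_PORT → AL1|MU2|ME1|BR0|rd0|wr3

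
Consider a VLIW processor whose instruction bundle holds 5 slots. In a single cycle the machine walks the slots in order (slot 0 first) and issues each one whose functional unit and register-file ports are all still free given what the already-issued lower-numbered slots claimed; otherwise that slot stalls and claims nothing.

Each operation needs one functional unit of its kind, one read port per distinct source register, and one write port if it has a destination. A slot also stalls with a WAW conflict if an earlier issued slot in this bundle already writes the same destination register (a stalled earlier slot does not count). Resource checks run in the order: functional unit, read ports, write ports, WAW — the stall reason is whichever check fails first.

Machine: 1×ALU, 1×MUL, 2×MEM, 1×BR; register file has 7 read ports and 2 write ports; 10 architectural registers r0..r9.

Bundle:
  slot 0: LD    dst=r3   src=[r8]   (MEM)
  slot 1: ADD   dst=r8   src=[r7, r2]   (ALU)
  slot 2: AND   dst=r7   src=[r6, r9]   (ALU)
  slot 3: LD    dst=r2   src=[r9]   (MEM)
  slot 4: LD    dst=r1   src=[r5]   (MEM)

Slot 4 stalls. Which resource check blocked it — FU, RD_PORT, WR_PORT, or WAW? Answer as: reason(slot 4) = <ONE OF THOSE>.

reason(slot 4) = WR_PORT

  0. MEM→r3 ⇒ go  {1A/1Mu/1Ld/1B | 6r 1w}
  1. ALU→r8 ⇒ go  {0A/1Mu/1Ld/1B | 4r 0w}
  2. ALU→r7 ⇒ no(FU)  {0A/1Mu/1Ld/1B | 4r 0w}
  3. MEM→r2 ⇒ no(WR_PORT)  {0A/1Mu/1Ld/1B | 4r 0w}
  4. MEM→r1 ⇒ no(WR_PORT)  {0A/1Mu/1Ld/1B | 4r 0w}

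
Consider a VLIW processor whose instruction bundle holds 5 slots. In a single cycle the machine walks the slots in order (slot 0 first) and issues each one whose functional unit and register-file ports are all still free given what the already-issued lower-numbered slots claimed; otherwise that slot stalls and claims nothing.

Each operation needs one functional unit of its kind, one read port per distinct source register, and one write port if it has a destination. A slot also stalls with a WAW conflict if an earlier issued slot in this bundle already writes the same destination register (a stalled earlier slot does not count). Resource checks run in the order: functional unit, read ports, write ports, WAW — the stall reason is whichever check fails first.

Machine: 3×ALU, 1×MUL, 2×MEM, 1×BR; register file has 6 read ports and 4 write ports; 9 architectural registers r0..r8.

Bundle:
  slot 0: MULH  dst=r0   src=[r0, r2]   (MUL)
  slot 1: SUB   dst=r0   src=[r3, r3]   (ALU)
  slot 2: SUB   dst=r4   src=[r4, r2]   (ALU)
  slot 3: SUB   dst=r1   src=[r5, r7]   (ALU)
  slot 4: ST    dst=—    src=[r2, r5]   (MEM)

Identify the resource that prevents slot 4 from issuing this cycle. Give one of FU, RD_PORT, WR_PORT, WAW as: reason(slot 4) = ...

#0 MUL src=r0,r2 dispatched  <A:3 Mu:0 Ld:2 B:1 rd:4 wr:3>
#1 ALU src=r3,r3 held:WAW  <A:3 Mu:0 Ld:2 B:1 rd:4 wr:3>
#2 ALU src=r4,r2 dispatched  <A:2 Mu:0 Ld:2 B:1 rd:2 wr:2>
#3 ALU src=r5,r7 dispatched  <A:1 Mu:0 Ld:2 B:1 rd:0 wr:1>
#4 MEM src=r2,r5 held:RD_PORT  <A:1 Mu:0 Ld:2 B:1 rd:0 wr:1>

reason(slot 4) = RD_PORT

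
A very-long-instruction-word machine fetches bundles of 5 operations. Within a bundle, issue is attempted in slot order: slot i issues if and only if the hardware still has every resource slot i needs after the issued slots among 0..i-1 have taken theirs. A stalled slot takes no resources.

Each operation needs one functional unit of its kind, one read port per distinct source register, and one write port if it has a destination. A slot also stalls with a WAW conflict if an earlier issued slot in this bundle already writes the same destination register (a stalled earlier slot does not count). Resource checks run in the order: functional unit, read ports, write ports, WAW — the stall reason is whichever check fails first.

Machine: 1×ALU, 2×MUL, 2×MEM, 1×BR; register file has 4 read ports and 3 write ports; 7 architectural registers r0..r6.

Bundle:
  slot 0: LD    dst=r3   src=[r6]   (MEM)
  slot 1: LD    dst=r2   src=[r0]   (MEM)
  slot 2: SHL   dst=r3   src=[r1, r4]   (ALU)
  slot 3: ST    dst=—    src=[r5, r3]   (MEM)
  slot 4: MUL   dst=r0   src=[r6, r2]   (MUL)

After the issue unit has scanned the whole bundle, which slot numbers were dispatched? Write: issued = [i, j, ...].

issued = [0, 1, 4]

[0] MEM needs rd=1 wr=1: ok; after: ALU=1 MUL=2 MEM=1 BR=1, R=3, W=2
[1] MEM needs rd=1 wr=1: ok; after: ALU=1 MUL=2 MEM=0 BR=1, R=2, W=1
[2] ALU needs rd=2 wr=1: WAW; after: ALU=1 MUL=2 MEM=0 BR=1, R=2, W=1
[3] MEM needs rd=2 wr=0: FU; after: ALU=1 MUL=2 MEM=0 BR=1, R=2, W=1
[4] MUL needs rd=2 wr=1: ok; after: ALU=1 MUL=1 MEM=0 BR=1, R=0, W=0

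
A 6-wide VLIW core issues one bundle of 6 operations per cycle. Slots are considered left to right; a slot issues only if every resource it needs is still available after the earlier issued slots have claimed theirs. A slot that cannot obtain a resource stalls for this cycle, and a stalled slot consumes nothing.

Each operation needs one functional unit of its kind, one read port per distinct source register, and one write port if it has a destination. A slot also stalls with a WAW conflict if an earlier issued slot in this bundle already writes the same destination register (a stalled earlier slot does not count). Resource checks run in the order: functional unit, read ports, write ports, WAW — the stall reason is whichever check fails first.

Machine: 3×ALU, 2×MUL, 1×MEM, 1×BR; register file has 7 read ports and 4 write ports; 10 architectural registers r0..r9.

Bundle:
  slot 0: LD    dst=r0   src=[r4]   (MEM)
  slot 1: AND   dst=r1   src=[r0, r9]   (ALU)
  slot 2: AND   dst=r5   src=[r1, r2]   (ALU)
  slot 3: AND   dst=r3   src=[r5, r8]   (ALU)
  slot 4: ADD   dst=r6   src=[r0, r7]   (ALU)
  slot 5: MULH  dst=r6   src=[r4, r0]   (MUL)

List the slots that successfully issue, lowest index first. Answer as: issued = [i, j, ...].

issued = [0, 1, 2, 3]

#0 MEM src=r4 dispatched  <A:3 Mu:2 Ld:0 B:1 rd:6 wr:3>
#1 ALU src=r0,r9 dispatched  <A:2 Mu:2 Ld:0 B:1 rd:4 wr:2>
#2 ALU src=r1,r2 dispatched  <A:1 Mu:2 Ld:0 B:1 rd:2 wr:1>
#3 ALU src=r5,r8 dispatched  <A:0 Mu:2 Ld:0 B:1 rd:0 wr:0>
#4 ALU src=r0,r7 held:FU  <A:0 Mu:2 Ld:0 B:1 rd:0 wr:0>
#5 MUL src=r4,r0 held:RD_PORT  <A:0 Mu:2 Ld:0 B:1 rd:0 wr:0>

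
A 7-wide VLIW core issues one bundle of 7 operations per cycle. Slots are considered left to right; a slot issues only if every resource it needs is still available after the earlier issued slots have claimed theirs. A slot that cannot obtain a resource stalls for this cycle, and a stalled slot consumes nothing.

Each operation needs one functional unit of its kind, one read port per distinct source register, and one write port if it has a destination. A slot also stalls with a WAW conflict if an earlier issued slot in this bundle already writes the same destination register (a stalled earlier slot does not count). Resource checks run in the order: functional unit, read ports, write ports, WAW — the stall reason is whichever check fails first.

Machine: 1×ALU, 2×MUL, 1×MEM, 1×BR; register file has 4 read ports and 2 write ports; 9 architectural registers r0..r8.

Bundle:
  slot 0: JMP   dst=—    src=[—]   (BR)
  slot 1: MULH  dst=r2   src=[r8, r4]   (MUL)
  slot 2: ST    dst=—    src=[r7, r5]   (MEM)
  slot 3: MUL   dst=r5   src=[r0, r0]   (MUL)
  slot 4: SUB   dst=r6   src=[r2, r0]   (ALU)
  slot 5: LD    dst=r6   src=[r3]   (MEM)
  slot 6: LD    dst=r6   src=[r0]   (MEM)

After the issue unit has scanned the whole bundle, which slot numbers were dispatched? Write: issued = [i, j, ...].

issued = [0, 1, 2]

[0] BR needs rd=0 wr=0: ok; after: ALU=1 MUL=2 MEM=1 BR=0, R=4, W=2
[1] MUL needs rd=2 wr=1: ok; after: ALU=1 MUL=1 MEM=1 BR=0, R=2, W=1
[2] MEM needs rd=2 wr=0: ok; after: ALU=1 MUL=1 MEM=0 BR=0, R=0, W=1
[3] MUL needs rd=1 wr=1: RD_PORT; after: ALU=1 MUL=1 MEM=0 BR=0, R=0, W=1
[4] ALU needs rd=2 wr=1: RD_PORT; after: ALU=1 MUL=1 MEM=0 BR=0, R=0, W=1
[5] MEM needs rd=1 wr=1: FU; after: ALU=1 MUL=1 MEM=0 BR=0, R=0, W=1
[6] MEM needs rd=1 wr=1: FU; after: ALU=1 MUL=1 MEM=0 BR=0, R=0, W=1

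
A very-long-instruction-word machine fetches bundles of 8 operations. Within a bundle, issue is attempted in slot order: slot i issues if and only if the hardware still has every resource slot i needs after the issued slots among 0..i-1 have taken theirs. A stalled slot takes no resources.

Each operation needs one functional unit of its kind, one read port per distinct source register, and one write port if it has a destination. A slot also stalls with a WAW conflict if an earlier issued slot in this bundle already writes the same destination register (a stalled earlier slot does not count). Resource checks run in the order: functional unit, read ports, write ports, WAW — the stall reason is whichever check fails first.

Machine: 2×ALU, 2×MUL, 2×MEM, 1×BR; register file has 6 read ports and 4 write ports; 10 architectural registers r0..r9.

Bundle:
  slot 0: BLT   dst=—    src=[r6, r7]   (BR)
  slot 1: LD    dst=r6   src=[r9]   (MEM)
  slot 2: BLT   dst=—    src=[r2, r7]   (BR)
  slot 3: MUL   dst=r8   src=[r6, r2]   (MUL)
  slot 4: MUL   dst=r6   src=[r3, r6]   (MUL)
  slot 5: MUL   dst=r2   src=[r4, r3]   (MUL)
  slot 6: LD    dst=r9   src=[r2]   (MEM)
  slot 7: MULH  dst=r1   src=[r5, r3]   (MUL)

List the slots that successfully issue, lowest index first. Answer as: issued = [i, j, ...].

slot 0 (BR): ISSUE — free A2,Mu2,Ld2,B0 rp4 wp4
slot 1 (MEM): ISSUE — free A2,Mu2,Ld1,B0 rp3 wp3
slot 2 (BR): stall FU — free A2,Mu2,Ld1,B0 rp3 wp3
slot 3 (MUL): ISSUE — free A2,Mu1,Ld1,B0 rp1 wp2
slot 4 (MUL): stall RD_PORT — free A2,Mu1,Ld1,B0 rp1 wp2
slot 5 (MUL): stall RD_PORT — free A2,Mu1,Ld1,B0 rp1 wp2
slot 6 (MEM): ISSUE — free A2,Mu1,Ld0,B0 rp0 wp1
slot 7 (MUL): stall RD_PORT — free A2,Mu1,Ld0,B0 rp0 wp1

issued = [0, 1, 3, 6]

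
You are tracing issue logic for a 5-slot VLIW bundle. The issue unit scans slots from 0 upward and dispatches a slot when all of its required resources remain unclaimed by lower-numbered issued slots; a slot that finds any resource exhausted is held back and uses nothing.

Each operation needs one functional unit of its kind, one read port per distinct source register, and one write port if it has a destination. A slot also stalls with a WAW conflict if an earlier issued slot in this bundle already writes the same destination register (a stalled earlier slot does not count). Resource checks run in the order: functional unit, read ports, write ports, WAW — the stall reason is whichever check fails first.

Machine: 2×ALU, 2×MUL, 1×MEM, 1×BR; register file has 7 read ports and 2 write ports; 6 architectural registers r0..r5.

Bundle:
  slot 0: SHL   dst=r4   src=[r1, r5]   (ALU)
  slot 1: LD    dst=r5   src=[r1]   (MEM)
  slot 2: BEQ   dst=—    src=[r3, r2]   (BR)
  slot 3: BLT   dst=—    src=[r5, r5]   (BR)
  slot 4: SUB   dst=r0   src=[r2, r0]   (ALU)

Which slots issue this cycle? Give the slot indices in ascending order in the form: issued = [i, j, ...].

[0] ALU needs rd=2 wr=1: ok; after: ALU=1 MUL=2 MEM=1 BR=1, R=5, W=1
[1] MEM needs rd=1 wr=1: ok; after: ALU=1 MUL=2 MEM=0 BR=1, R=4, W=0
[2] BR needs rd=2 wr=0: ok; after: ALU=1 MUL=2 MEM=0 BR=0, R=2, W=0
[3] BR needs rd=1 wr=0: FU; after: ALU=1 MUL=2 MEM=0 BR=0, R=2, W=0
[4] ALU needs rd=2 wr=1: WR_PORT; after: ALU=1 MUL=2 MEM=0 BR=0, R=2, W=0

issued = [0, 1, 2]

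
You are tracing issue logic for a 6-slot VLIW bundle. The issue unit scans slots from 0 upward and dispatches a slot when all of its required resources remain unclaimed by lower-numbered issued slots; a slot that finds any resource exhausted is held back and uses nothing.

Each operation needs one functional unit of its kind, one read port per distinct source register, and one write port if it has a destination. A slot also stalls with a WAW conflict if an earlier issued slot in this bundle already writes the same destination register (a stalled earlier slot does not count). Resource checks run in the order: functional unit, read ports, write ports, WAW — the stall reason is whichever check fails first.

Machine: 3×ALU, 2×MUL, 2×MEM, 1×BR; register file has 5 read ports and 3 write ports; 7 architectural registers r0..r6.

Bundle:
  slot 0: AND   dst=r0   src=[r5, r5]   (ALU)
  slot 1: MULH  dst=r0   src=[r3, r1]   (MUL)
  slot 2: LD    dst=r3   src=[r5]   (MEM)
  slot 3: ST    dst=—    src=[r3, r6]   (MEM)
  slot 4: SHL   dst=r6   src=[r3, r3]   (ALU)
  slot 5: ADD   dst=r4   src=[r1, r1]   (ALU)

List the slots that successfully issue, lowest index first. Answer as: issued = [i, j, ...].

#0 ALU src=r5,r5 dispatched  <A:2 Mu:2 Ld:2 B:1 rd:4 wr:2>
#1 MUL src=r3,r1 held:WAW  <A:2 Mu:2 Ld:2 B:1 rd:4 wr:2>
#2 MEM src=r5 dispatched  <A:2 Mu:2 Ld:1 B:1 rd:3 wr:1>
#3 MEM src=r3,r6 dispatched  <A:2 Mu:2 Ld:0 B:1 rd:1 wr:1>
#4 ALU src=r3,r3 dispatched  <A:1 Mu:2 Ld:0 B:1 rd:0 wr:0>
#5 ALU src=r1,r1 held:RD_PORT  <A:1 Mu:2 Ld:0 B:1 rd:0 wr:0>

issued = [0, 2, 3, 4]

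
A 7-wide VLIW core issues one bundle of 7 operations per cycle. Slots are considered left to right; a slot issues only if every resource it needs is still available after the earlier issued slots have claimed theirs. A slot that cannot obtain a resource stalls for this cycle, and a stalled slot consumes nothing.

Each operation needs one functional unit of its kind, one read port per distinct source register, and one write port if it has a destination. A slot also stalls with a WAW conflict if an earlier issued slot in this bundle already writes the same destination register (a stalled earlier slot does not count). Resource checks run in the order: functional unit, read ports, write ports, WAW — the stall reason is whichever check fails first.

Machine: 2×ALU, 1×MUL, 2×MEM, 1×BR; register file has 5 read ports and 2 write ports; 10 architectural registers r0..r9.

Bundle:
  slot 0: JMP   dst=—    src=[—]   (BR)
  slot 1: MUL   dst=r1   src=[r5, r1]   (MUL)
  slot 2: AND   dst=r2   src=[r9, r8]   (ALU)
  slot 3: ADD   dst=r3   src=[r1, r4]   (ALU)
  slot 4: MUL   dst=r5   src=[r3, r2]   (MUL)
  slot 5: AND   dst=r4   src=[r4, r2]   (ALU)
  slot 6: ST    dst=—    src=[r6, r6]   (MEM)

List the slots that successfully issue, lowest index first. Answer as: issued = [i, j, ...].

issued = [0, 1, 2, 6]

#0 BR src=- dispatched  <A:2 Mu:1 Ld:2 B:0 rd:5 wr:2>
#1 MUL src=r5,r1 dispatched  <A:2 Mu:0 Ld:2 B:0 rd:3 wr:1>
#2 ALU src=r9,r8 dispatched  <A:1 Mu:0 Ld:2 B:0 rd:1 wr:0>
#3 ALU src=r1,r4 held:RD_PORT  <A:1 Mu:0 Ld:2 B:0 rd:1 wr:0>
#4 MUL src=r3,r2 held:FU  <A:1 Mu:0 Ld:2 B:0 rd:1 wr:0>
#5 ALU src=r4,r2 held:RD_PORT  <A:1 Mu:0 Ld:2 B:0 rd:1 wr:0>
#6 MEM src=r6,r6 dispatched  <A:1 Mu:0 Ld:1 B:0 rd:0 wr:0>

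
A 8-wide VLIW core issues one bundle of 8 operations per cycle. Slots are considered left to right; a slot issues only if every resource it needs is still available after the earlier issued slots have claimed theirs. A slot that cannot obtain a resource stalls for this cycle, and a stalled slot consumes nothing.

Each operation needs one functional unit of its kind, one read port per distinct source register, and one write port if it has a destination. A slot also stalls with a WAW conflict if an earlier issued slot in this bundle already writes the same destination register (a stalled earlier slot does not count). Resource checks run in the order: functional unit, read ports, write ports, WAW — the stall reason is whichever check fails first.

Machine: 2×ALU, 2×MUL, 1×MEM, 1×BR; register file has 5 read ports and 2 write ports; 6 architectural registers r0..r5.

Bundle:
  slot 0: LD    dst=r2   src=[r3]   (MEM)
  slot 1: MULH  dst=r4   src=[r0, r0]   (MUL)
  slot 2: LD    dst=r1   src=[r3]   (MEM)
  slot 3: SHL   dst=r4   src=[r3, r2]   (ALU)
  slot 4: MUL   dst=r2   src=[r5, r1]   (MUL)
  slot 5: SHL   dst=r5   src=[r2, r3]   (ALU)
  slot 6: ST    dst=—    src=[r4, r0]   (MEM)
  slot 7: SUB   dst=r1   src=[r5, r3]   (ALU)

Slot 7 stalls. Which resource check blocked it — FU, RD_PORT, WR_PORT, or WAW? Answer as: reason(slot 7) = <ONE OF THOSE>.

reason(slot 7) = WR_PORT

slot 0 (MEM): ISSUE — free A2,Mu2,Ld0,B1 rp4 wp1
slot 1 (MUL): ISSUE — free A2,Mu1,Ld0,B1 rp3 wp0
slot 2 (MEM): stall FU — free A2,Mu1,Ld0,B1 rp3 wp0
slot 3 (ALU): stall WR_PORT — free A2,Mu1,Ld0,B1 rp3 wp0
slot 4 (MUL): stall WR_PORT — free A2,Mu1,Ld0,B1 rp3 wp0
slot 5 (ALU): stall WR_PORT — free A2,Mu1,Ld0,B1 rp3 wp0
slot 6 (MEM): stall FU — free A2,Mu1,Ld0,B1 rp3 wp0
slot 7 (ALU): stall WR_PORT — free A2,Mu1,Ld0,B1 rp3 wp0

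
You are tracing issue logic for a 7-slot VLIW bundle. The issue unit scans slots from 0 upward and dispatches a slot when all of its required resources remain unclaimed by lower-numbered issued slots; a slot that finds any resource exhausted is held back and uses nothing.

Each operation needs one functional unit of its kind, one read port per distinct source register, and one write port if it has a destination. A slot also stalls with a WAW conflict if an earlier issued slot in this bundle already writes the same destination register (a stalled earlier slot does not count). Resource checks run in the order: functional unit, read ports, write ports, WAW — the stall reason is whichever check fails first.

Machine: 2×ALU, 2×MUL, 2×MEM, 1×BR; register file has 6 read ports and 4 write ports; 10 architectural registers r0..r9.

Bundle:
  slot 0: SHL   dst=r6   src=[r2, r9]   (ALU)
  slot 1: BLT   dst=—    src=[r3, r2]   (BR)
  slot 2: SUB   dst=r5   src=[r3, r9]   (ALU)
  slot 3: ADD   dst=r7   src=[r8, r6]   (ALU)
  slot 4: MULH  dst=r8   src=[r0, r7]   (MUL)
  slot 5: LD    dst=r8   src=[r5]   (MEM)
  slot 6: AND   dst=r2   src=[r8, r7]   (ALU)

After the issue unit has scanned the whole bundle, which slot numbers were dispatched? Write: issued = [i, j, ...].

issued = [0, 1, 2]

#0 ALU src=r2,r9 dispatched  <A:1 Mu:2 Ld:2 B:1 rd:4 wr:3>
#1 BR src=r3,r2 dispatched  <A:1 Mu:2 Ld:2 B:0 rd:2 wr:3>
#2 ALU src=r3,r9 dispatched  <A:0 Mu:2 Ld:2 B:0 rd:0 wr:2>
#3 ALU src=r8,r6 held:FU  <A:0 Mu:2 Ld:2 B:0 rd:0 wr:2>
#4 MUL src=r0,r7 held:RD_PORT  <A:0 Mu:2 Ld:2 B:0 rd:0 wr:2>
#5 MEM src=r5 held:RD_PORT  <A:0 Mu:2 Ld:2 B:0 rd:0 wr:2>
#6 ALU src=r8,r7 held:FU  <A:0 Mu:2 Ld:2 B:0 rd:0 wr:2>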